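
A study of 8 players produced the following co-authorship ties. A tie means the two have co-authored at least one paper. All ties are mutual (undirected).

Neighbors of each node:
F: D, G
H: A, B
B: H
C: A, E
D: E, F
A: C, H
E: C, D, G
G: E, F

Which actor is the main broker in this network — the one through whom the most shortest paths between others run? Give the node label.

E

Unnormalized betweenness of each node: A:10, B:0, C:12, D:5/2, E:25/2, F:1/2, G:5/2, H:6.
E has the largest value, 25/2, making it the main broker — the node through which the most shortest paths run.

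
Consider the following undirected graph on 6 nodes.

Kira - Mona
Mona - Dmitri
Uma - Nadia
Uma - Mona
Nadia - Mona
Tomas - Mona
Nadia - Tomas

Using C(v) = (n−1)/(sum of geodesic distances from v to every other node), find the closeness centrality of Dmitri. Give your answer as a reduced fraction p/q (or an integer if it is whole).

5/9

Distances from Dmitri: Kira:2, Mona:1, Nadia:2, Tomas:2, Uma:2. Sum = 9.
n = 6, so closeness = 5/9.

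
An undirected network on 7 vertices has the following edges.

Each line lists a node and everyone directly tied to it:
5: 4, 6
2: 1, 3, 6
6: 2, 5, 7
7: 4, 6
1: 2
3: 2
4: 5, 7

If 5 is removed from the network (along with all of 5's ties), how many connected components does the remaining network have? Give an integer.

1

5's neighbors (4 and 6) remain reachable from one another through other ties, so the rest of the network stays in one piece.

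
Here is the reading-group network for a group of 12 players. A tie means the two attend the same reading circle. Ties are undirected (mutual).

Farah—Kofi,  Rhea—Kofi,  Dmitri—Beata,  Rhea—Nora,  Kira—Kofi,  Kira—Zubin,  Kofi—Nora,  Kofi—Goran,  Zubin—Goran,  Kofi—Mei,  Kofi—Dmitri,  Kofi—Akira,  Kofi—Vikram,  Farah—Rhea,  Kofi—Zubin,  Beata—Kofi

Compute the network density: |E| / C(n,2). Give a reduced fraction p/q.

8/33

There are 16 edges and 12 nodes, so the maximum possible is C(12,2) = 66.
Density = 16/66 = 8/33.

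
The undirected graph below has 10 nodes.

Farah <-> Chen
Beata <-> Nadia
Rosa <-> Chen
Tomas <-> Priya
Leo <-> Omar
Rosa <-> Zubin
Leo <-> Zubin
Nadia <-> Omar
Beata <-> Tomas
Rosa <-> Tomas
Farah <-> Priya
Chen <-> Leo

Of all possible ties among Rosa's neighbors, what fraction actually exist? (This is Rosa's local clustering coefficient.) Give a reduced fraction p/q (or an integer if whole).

0

Rosa's neighbors: Chen, Tomas, and Zubin (k = 3).
Possible neighbor pairs: C(3,2) = 3. Edges among them: none → e = 0.
Clustering(Rosa) = 0/3 = 0.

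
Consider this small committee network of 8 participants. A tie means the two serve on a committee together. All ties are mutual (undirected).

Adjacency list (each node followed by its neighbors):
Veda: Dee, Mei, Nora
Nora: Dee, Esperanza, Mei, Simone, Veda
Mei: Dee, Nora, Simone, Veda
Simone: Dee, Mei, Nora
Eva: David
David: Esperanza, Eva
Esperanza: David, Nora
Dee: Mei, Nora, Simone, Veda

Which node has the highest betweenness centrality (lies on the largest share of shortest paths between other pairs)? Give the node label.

Unnormalized betweenness of each node: David:6, Dee:1/3, Esperanza:10, Eva:0, Mei:1/3, Nora:37/3, Simone:0, Veda:0.
Nora has the largest value, 37/3, making it the main broker — the node through which the most shortest paths run.

Nora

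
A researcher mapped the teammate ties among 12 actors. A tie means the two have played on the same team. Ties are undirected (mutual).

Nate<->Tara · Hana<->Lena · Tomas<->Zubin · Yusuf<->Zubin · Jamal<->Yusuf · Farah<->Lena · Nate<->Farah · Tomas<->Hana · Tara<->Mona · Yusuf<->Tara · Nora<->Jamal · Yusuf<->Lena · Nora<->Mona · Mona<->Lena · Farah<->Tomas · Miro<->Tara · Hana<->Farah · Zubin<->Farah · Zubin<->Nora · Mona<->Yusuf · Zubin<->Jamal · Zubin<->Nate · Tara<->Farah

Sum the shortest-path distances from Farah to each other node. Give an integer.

16

Distances from Farah: Hana:1, Jamal:2, Lena:1, Miro:2, Mona:2, Nate:1, Nora:2, Tara:1, Tomas:1, Yusuf:2, Zubin:1.
Sum = 1 + 2 + 1 + 2 + 2 + 1 + 2 + 1 + 1 + 2 + 1 = 16.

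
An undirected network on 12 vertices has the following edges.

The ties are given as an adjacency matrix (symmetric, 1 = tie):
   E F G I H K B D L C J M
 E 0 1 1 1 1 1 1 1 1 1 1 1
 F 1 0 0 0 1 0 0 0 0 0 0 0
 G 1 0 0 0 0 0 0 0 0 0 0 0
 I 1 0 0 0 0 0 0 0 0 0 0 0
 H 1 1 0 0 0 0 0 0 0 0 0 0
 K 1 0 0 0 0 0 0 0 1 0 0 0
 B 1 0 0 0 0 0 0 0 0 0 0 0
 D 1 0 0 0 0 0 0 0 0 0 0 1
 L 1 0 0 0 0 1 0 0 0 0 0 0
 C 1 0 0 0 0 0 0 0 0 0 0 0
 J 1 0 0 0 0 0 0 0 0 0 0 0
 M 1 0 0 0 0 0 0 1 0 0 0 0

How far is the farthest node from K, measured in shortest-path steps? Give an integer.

Distances from K: B:2, C:2, D:2, E:1, F:2, G:2, H:2, I:2, J:2, L:1, M:2.
The largest is 2 (to F, G, I, H, B, D, C, J, and M), so the eccentricity of K is 2.

2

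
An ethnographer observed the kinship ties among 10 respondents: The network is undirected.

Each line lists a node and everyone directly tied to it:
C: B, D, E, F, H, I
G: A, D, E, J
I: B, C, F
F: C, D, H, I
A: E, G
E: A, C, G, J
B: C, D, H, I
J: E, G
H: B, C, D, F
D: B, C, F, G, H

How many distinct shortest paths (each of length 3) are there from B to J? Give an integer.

2

The shortest distance is 3. The length-3 paths are: B–D–G–J; B–C–E–J.
That gives 2 distinct shortest paths.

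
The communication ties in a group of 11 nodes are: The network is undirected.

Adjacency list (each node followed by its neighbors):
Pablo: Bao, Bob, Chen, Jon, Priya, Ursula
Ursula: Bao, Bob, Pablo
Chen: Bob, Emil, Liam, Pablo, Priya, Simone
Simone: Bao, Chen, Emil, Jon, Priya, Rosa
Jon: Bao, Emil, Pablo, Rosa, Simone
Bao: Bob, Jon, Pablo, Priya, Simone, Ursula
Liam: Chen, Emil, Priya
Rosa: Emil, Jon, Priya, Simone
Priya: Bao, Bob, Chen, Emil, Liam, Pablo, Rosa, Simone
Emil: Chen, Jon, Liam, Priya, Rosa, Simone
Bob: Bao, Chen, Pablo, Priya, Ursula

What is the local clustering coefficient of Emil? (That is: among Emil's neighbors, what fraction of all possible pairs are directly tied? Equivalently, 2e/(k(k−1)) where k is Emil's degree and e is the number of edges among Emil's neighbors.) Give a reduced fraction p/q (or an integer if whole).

Emil's neighbors: Chen, Jon, Liam, Priya, Rosa, and Simone (k = 6).
Possible neighbor pairs: C(6,2) = 15. Edges among them: Chen–Liam, Chen–Priya, Chen–Simone, Jon–Rosa, Jon–Simone, Liam–Priya, Priya–Rosa, Priya–Simone, Rosa–Simone → e = 9.
Clustering(Emil) = 9/15 = 3/5.

3/5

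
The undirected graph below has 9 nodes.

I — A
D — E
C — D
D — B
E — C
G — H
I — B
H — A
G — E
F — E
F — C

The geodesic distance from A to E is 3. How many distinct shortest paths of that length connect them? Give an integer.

1

The shortest distance is 3, and the only length-3 path is A–H–G–E. So there is exactly 1 shortest path.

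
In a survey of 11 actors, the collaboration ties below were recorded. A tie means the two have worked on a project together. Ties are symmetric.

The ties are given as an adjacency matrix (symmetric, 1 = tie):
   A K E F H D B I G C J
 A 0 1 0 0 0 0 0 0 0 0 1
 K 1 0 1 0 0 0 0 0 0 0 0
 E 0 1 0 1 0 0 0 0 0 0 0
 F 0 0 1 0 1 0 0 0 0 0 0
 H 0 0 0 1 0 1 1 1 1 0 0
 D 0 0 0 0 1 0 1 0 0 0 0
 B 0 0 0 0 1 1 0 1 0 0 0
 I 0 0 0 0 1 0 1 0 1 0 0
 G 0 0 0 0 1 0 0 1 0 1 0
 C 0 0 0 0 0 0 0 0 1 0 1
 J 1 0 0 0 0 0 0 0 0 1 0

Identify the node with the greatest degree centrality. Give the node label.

Degrees — A:2, B:3, C:2, D:2, E:2, F:2, G:3, H:5, I:3, J:2, K:2.
The maximum is 5, attained only by H.

H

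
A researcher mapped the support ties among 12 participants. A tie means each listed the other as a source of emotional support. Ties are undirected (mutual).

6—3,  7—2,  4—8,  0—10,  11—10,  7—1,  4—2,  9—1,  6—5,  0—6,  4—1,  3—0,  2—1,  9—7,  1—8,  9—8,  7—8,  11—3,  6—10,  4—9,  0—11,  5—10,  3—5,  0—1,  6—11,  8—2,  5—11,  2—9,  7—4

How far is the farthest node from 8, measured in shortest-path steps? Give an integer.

4

Distances from 8: 0:2, 1:1, 2:1, 3:3, 4:1, 5:4, 6:3, 7:1, 9:1, 10:3, 11:3.
The largest is 4 (to 5), so the eccentricity of 8 is 4.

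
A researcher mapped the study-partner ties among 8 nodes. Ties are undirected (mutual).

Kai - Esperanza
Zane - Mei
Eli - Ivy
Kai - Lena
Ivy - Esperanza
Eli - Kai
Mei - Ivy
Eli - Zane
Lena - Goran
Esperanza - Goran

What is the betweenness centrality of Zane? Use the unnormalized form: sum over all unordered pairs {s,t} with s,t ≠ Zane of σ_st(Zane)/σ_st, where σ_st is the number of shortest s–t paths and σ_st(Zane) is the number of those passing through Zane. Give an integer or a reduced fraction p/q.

13/12

Pairs whose geodesics pass through Zane — Mei–Lena: 1/4; Mei–Kai: 1/3; Mei–Eli: 1/2.
All other pairs contribute 0.
Summing the contributions gives betweenness(Zane) = 13/12.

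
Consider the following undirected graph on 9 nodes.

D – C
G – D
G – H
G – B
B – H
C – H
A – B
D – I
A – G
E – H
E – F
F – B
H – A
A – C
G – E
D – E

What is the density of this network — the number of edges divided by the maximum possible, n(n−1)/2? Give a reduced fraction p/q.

There are 16 edges and 9 nodes, so the maximum possible is C(9,2) = 36.
Density = 16/36 = 4/9.

4/9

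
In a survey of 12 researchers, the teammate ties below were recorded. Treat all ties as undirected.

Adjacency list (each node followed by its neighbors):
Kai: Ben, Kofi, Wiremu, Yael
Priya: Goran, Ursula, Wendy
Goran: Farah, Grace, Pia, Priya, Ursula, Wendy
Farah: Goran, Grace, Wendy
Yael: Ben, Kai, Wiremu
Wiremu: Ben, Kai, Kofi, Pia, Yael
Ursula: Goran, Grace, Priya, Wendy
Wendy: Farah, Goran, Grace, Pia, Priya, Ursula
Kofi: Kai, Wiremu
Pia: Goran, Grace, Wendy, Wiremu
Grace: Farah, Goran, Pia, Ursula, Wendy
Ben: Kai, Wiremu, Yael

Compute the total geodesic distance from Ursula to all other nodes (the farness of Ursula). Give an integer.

27

Distances from Ursula: Ben:4, Farah:2, Goran:1, Grace:1, Kai:4, Kofi:4, Pia:2, Priya:1, Wendy:1, Wiremu:3, Yael:4.
Sum = 4 + 2 + 1 + 1 + 4 + 4 + 2 + 1 + 1 + 3 + 4 = 27.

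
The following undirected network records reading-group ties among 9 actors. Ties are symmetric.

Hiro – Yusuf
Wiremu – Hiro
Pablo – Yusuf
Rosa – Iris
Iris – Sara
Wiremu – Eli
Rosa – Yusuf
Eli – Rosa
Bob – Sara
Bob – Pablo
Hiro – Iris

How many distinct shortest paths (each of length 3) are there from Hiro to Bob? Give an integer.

2

The shortest distance is 3. The length-3 paths are: Hiro–Iris–Sara–Bob; Hiro–Yusuf–Pablo–Bob.
That gives 2 distinct shortest paths.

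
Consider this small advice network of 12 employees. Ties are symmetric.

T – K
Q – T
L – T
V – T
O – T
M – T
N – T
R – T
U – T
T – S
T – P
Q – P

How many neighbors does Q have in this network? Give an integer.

2

Q is directly tied to P and T. That is 2 neighbors, so the degree of Q is 2.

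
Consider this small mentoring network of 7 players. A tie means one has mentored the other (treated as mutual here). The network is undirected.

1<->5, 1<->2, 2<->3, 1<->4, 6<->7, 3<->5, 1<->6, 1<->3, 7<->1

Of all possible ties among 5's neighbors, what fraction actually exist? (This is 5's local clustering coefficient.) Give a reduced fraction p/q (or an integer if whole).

1

5's neighbors: 1 and 3 (k = 2).
Possible neighbor pairs: C(2,2) = 1. Edges among them: 1–3 → e = 1.
Clustering(5) = 1/1.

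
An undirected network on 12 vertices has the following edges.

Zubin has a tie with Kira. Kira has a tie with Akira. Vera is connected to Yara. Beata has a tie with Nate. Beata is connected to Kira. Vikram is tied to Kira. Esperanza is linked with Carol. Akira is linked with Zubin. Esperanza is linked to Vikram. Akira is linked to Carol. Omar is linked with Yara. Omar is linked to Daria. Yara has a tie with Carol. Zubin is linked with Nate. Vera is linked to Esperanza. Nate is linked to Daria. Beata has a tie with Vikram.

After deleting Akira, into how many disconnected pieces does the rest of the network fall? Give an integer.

1

Akira's neighbors (Carol, Kira, and Zubin) remain reachable from one another through other ties, so the rest of the network stays in one piece.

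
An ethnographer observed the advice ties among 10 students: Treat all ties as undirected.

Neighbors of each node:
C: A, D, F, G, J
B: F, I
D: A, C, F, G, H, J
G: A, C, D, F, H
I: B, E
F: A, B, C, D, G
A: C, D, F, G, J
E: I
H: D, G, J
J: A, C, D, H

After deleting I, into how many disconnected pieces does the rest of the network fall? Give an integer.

Without I, the remaining ties split the others into: {E}; {A, B, C, D, F, G, H, J}.
That's 2 separate components.

2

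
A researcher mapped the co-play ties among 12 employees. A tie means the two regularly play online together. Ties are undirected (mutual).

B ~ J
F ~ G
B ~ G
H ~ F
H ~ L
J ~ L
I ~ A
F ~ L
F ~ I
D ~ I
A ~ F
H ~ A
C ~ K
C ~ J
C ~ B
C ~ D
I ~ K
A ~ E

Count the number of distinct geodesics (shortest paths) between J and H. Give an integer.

1

The shortest distance is 2, and the only length-2 path is J–L–H. So there is exactly 1 shortest path.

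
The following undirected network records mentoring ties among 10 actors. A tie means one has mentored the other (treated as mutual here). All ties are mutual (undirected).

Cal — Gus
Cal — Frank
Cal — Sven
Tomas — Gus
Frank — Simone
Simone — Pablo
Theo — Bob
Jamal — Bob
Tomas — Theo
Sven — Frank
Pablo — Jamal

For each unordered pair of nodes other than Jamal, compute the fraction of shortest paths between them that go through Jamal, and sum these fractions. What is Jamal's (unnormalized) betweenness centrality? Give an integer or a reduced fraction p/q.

13/2

Pairs whose geodesics pass through Jamal — Frank–Bob: 1; Sven–Bob: 1/2; Tomas–Pablo: 1; Theo–Pablo: 1; Theo–Simone: 1; Bob–Pablo: 1; Bob–Simone: 1.
All other pairs contribute 0.
Summing the contributions gives betweenness(Jamal) = 13/2.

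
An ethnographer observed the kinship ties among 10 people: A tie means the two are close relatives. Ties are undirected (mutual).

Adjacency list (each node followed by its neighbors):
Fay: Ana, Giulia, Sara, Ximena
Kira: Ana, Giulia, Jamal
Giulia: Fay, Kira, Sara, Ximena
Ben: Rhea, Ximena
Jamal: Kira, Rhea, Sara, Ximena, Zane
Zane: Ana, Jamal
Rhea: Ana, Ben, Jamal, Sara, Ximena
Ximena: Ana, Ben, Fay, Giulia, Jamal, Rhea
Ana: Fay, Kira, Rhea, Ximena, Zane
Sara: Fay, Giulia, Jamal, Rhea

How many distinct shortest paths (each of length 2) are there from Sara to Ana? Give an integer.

The shortest distance is 2. The length-2 paths are: Sara–Fay–Ana; Sara–Rhea–Ana.
That gives 2 distinct shortest paths.

2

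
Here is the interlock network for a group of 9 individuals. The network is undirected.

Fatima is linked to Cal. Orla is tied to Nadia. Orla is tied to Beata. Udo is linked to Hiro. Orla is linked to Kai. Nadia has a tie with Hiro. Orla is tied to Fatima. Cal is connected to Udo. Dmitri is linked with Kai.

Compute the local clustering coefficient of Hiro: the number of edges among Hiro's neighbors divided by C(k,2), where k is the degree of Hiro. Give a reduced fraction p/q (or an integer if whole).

0

Hiro's neighbors: Nadia and Udo (k = 2).
Possible neighbor pairs: C(2,2) = 1. Edges among them: none → e = 0.
Clustering(Hiro) = 0/1.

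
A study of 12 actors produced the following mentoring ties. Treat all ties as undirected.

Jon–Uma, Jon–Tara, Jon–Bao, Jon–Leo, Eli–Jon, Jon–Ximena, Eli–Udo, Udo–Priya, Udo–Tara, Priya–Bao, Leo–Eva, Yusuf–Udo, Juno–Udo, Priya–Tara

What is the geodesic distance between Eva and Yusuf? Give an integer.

5

One shortest route is Eva – Leo – Jon – Eli – Udo – Yusuf, which uses 5 edges, and at distance 4 from Eva we only reach {Priya, Udo}, which does not include Yusuf. So d(Eva,Yusuf) = 5.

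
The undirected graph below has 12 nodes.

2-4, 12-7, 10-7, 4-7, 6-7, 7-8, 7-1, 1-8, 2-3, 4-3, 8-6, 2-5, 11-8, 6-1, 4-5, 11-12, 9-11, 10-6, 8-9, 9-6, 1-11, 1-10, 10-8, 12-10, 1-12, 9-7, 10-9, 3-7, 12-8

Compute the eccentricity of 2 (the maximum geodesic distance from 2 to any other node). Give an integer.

Distances from 2: 1:3, 3:1, 4:1, 5:1, 6:3, 7:2, 8:3, 9:3, 10:3, 11:4, 12:3.
The largest is 4 (to 11), so the eccentricity of 2 is 4.

4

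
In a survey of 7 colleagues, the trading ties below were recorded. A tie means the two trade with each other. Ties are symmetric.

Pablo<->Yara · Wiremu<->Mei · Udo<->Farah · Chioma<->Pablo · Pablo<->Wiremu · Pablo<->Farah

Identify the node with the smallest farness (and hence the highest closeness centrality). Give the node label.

Farness (sum of distances to all others) for each node — Chioma:13, Farah:11, Mei:16, Pablo:8, Udo:16, Wiremu:11, Yara:13.
The smallest farness is 8, for Pablo, so Pablo has the highest closeness.

Pablo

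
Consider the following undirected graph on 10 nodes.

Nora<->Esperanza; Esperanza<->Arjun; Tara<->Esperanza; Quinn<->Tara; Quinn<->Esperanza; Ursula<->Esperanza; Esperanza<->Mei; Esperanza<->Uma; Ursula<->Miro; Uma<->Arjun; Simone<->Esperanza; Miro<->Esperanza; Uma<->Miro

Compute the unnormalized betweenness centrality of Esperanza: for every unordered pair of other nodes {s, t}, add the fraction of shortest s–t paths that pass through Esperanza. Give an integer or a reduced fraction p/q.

31

Pairs whose geodesics pass through Esperanza — Miro–Nora: 1; Miro–Mei: 1; Miro–Tara: 1; Miro–Arjun: 1/2; Miro–Simone: 1; Miro–Quinn: 1; Nora–Mei: 1; Nora–Tara: 1; Nora–Arjun: 1; Nora–Simone: 1; Nora–Uma: 1; Nora–Ursula: 1; Nora–Quinn: 1; Mei–Tara: 1 … (+18 more pairs).
All other pairs contribute 0.
Summing the contributions gives betweenness(Esperanza) = 31.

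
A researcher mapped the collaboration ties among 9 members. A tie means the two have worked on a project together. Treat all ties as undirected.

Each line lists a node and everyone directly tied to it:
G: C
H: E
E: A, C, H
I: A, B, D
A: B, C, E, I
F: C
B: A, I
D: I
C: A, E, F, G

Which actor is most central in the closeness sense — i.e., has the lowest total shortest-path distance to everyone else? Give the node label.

Farness (sum of distances to all others) for each node — A:12, B:17, C:13, D:23, E:14, F:20, G:20, H:21, I:16.
The smallest farness is 12, for A, so A has the highest closeness.

A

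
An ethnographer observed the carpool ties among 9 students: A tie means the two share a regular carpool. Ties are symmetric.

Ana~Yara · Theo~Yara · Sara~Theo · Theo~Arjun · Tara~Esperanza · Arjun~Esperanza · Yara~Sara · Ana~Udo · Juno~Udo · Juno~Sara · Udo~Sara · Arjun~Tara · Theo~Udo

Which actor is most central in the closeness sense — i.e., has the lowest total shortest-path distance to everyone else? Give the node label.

Theo

Farness (sum of distances to all others) for each node — Ana:19, Arjun:15, Esperanza:21, Juno:19, Sara:14, Tara:21, Theo:12, Udo:14, Yara:15.
The smallest farness is 12, for Theo, so Theo has the highest closeness.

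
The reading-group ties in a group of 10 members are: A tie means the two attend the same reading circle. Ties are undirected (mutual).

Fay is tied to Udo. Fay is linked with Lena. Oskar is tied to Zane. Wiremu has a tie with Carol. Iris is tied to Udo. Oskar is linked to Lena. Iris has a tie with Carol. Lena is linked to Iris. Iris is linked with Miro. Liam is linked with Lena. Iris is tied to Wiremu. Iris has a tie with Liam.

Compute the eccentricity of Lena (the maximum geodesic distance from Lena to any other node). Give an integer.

2

Distances from Lena: Carol:2, Fay:1, Iris:1, Liam:1, Miro:2, Oskar:1, Udo:2, Wiremu:2, Zane:2.
The largest is 2 (to Zane, Wiremu, Miro, Carol, and Udo), so the eccentricity of Lena is 2.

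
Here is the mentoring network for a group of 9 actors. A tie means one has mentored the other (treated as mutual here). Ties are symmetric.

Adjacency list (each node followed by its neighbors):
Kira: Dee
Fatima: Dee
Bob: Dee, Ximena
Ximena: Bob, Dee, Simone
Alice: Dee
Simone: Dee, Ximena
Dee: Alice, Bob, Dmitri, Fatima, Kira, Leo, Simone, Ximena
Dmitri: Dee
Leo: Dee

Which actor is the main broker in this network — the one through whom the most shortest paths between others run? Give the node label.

Dee

Unnormalized betweenness of each node: Alice:0, Bob:0, Dee:51/2, Dmitri:0, Fatima:0, Kira:0, Leo:0, Simone:0, Ximena:1/2.
Dee has the largest value, 51/2, making it the main broker — the node through which the most shortest paths run.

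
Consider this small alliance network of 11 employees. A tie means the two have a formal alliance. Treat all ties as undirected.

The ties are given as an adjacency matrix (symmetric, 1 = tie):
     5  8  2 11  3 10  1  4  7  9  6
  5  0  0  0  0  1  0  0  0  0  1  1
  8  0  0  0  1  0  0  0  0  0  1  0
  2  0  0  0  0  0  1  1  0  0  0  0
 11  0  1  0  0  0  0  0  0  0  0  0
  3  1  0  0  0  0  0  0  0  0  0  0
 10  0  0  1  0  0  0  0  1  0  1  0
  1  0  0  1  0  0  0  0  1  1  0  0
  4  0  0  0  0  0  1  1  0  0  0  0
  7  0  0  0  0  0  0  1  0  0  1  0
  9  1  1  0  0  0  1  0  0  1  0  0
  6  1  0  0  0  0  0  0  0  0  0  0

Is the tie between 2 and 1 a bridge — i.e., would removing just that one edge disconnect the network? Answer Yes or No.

No

Even without that edge, 2 still reaches 1 via 2 – 10 – 4 – 1, so the network stays connected. Not a bridge.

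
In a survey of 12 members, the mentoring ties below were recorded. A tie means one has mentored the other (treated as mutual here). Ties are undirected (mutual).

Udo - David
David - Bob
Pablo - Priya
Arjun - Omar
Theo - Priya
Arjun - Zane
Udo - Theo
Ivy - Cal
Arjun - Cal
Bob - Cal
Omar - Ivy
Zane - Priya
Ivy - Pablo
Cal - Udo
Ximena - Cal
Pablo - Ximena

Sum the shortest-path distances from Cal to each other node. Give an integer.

Distances from Cal: Arjun:1, Bob:1, David:2, Ivy:1, Omar:2, Pablo:2, Priya:3, Theo:2, Udo:1, Ximena:1, Zane:2.
Sum = 1 + 1 + 2 + 1 + 2 + 2 + 3 + 2 + 1 + 1 + 2 = 18.

18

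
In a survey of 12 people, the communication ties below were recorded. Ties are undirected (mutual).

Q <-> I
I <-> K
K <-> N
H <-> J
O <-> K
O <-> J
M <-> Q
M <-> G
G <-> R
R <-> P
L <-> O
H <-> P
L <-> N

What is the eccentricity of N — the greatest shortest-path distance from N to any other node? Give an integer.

6

Distances from N: G:5, H:4, I:2, J:3, K:1, L:1, M:4, O:2, P:5, Q:3, R:6.
The largest is 6 (to R), so the eccentricity of N is 6.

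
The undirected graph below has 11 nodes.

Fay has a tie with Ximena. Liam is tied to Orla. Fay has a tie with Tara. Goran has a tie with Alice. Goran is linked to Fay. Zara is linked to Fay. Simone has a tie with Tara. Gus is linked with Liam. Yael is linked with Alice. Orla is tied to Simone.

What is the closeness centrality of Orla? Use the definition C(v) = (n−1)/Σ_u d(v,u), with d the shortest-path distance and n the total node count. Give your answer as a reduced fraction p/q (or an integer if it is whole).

5/16

Distances from Orla: Alice:5, Fay:3, Goran:4, Gus:2, Liam:1, Simone:1, Tara:2, Ximena:4, Yael:6, Zara:4. Sum = 32.
n = 11, so closeness = 10/32 = 5/16.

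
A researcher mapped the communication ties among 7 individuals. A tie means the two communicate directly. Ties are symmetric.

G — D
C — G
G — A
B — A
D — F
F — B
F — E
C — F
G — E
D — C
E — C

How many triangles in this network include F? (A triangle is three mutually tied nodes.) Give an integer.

F's neighbors: B, C, D, and E.
Neighbor pairs that are themselves tied: F–C–D; F–C–E. Each forms one triangle with F, for 2 in total.

2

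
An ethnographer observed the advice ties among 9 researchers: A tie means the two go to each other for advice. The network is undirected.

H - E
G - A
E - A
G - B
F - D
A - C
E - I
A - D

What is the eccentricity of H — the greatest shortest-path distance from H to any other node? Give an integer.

4

Distances from H: A:2, B:4, C:3, D:3, E:1, F:4, G:3, I:2.
The largest is 4 (to F and B), so the eccentricity of H is 4.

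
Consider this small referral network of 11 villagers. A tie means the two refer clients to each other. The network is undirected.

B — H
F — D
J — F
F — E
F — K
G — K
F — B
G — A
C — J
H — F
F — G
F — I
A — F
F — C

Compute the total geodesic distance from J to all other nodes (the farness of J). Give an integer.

Distances from J: A:2, B:2, C:1, D:2, E:2, F:1, G:2, H:2, I:2, K:2.
Sum = 2 + 2 + 1 + 2 + 2 + 1 + 2 + 2 + 2 + 2 = 18.

18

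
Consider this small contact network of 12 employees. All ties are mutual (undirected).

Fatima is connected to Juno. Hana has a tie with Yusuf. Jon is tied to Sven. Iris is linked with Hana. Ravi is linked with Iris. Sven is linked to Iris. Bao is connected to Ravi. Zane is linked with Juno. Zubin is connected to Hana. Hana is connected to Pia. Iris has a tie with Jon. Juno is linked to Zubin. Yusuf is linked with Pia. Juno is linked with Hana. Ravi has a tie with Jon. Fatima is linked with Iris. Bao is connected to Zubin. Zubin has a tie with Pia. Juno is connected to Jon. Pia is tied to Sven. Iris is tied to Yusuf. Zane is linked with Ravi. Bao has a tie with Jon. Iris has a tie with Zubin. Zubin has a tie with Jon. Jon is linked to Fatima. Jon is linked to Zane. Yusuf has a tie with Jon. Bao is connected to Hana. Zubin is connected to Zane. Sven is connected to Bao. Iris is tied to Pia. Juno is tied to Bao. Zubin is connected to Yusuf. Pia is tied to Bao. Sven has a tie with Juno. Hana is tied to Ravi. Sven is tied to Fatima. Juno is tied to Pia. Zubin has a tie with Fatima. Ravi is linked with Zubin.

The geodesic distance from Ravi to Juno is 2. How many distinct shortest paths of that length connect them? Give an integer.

The shortest distance is 2. The length-2 paths are: Ravi–Zubin–Juno; Ravi–Hana–Juno; Ravi–Jon–Juno; Ravi–Zane–Juno; Ravi–Bao–Juno.
That gives 5 distinct shortest paths.

5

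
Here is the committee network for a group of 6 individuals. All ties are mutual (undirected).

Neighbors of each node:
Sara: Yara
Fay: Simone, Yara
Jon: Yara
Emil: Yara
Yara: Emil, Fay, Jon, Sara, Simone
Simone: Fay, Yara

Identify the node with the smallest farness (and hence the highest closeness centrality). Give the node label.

Farness (sum of distances to all others) for each node — Emil:9, Fay:8, Jon:9, Sara:9, Simone:8, Yara:5.
The smallest farness is 5, for Yara, so Yara has the highest closeness.

Yara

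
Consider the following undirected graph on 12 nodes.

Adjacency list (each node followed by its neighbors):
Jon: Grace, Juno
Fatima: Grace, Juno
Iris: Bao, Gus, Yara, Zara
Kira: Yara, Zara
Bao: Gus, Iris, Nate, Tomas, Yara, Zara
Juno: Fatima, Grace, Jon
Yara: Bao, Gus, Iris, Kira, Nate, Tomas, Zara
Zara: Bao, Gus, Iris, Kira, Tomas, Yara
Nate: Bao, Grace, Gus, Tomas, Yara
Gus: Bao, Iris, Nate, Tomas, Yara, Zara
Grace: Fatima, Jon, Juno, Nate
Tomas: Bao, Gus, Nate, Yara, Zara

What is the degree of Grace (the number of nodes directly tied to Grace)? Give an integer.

4

Grace is directly tied to Fatima, Jon, Juno, and Nate. That is 4 neighbors, so the degree of Grace is 4.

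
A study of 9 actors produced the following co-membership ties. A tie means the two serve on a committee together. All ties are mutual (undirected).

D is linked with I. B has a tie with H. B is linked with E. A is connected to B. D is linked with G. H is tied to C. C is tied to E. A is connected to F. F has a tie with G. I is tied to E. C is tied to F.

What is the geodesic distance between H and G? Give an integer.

One shortest route is H – C – F – G, which uses 3 edges, and at distance 2 from H we only reach {A, E, F}, which does not include G. So d(H,G) = 3.

3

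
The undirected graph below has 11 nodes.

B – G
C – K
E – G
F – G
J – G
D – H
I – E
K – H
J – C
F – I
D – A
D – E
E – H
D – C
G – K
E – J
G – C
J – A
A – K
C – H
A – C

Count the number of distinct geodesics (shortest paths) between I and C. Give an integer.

5

The shortest distance is 3. The length-3 paths are: I–E–J–C; I–E–G–C; I–F–G–C; I–E–D–C; I–E–H–C.
That gives 5 distinct shortest paths.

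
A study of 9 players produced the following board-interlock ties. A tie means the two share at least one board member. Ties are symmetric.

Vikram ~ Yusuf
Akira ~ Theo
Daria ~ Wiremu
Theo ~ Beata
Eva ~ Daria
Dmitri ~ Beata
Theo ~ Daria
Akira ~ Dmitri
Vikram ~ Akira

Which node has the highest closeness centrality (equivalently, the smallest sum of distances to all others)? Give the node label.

Theo

Farness (sum of distances to all others) for each node — Akira:15, Beata:19, Daria:17, Dmitri:20, Eva:24, Theo:14, Vikram:20, Wiremu:24, Yusuf:27.
The smallest farness is 14, for Theo, so Theo has the highest closeness.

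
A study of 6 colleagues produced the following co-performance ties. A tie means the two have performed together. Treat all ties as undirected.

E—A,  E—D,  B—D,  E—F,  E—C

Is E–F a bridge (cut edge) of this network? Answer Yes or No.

Without the E–F edge there is no alternate route between E and F, so the network disconnects. It is a bridge.

Yes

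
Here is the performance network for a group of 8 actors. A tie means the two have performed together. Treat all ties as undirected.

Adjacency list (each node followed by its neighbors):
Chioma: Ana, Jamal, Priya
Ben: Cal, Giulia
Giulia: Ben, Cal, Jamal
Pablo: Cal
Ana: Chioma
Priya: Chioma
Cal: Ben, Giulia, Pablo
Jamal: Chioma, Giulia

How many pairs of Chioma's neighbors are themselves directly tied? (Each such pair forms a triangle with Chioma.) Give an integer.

Chioma's neighbors are Ana, Jamal, and Priya, but none of them are tied to each other, so no triangle contains Chioma.

0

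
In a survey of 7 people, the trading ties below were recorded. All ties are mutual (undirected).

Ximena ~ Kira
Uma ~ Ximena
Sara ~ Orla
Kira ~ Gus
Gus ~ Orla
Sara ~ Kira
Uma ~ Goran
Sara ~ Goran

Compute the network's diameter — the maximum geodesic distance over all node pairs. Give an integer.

3

Eccentricity of each node (its greatest distance to any other): Goran:3, Gus:3, Kira:2, Orla:3, Sara:2, Uma:3, Ximena:3.
The maximum eccentricity is 3, realized for instance by the pair Orla–Ximena via Orla – Sara – Kira – Ximena. So the diameter is 3.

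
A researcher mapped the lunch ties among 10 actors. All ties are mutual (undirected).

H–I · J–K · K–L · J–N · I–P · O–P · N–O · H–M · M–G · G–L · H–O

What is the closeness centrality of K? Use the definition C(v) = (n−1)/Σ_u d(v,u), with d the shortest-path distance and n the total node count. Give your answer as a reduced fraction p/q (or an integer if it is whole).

Distances from K: G:2, H:4, I:5, J:1, L:1, M:3, N:2, O:3, P:4. Sum = 25.
n = 10, so closeness = 9/25.

9/25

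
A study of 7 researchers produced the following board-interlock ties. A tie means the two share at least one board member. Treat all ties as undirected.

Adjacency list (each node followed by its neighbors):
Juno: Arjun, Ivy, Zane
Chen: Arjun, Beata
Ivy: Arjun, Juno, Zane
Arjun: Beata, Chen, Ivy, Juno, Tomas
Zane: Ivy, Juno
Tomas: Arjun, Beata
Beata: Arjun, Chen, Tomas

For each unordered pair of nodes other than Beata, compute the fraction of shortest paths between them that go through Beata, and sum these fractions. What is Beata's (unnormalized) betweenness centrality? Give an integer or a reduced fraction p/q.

1/2

Pairs whose geodesics pass through Beata — Tomas–Chen: 1/2.
All other pairs contribute 0.
Summing the contributions gives betweenness(Beata) = 1/2.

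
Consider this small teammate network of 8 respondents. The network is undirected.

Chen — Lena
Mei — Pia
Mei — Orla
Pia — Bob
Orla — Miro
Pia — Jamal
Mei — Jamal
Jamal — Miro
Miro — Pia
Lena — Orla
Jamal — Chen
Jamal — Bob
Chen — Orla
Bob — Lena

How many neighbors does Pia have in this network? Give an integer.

Pia is directly tied to Bob, Jamal, Mei, and Miro. That is 4 neighbors, so the degree of Pia is 4.

4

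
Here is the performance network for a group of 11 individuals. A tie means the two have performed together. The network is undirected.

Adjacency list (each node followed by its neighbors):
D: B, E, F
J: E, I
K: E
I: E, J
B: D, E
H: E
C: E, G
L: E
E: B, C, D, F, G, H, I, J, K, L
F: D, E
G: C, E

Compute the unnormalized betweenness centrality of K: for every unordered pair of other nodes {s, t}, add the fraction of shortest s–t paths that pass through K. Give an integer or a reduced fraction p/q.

No shortest path between any pair of other nodes passes through K.
Summing the contributions gives betweenness(K) = 0.

0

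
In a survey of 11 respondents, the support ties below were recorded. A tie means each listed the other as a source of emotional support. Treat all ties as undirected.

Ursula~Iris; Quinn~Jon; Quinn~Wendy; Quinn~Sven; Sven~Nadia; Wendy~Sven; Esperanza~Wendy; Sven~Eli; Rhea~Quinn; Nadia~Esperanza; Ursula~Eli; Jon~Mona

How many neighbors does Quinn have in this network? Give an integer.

Quinn is directly tied to Jon, Rhea, Sven, and Wendy. That is 4 neighbors, so the degree of Quinn is 4.

4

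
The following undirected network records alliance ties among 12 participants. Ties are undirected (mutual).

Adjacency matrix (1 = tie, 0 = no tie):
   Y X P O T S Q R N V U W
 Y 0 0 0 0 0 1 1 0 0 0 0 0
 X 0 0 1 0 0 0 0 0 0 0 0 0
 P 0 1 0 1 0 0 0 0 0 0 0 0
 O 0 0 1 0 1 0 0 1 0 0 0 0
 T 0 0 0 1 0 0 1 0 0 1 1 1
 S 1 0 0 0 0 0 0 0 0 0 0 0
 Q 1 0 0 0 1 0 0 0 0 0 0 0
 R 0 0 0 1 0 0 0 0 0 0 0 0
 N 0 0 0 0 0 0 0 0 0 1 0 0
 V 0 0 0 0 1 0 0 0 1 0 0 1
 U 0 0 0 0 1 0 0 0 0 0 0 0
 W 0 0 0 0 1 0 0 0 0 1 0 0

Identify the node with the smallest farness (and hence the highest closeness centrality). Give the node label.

Farness (sum of distances to all others) for each node — N:36, O:23, P:31, Q:25, R:33, S:43, T:19, U:29, V:26, W:27, X:41, Y:33.
The smallest farness is 19, for T, so T has the highest closeness.

T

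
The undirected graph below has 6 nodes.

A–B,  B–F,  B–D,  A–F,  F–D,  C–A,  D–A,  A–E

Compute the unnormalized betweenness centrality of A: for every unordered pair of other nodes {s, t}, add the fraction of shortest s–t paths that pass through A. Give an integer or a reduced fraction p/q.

7

Pairs whose geodesics pass through A — C–F: 1; C–B: 1; C–D: 1; C–E: 1; F–E: 1; B–E: 1; D–E: 1.
All other pairs contribute 0.
Summing the contributions gives betweenness(A) = 7.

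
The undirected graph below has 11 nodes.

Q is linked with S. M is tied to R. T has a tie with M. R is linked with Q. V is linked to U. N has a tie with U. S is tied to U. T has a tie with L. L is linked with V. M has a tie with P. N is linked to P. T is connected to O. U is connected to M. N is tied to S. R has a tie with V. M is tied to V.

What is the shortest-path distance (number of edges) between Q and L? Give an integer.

3

One shortest route is Q – R – V – L, which uses 3 edges, and at distance 2 from Q we only reach {M, N, U, V}, which does not include L. So d(Q,L) = 3.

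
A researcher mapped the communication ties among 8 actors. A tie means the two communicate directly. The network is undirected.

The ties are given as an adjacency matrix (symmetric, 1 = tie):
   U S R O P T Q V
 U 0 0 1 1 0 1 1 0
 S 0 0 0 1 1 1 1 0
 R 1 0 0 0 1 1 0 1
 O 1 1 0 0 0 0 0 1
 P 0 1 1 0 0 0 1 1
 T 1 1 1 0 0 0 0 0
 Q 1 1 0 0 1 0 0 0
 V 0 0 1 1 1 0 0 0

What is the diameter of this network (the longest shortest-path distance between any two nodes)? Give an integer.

Eccentricity of each node (its greatest distance to any other): O:2, P:2, Q:2, R:2, S:2, T:2, U:2, V:2.
The maximum eccentricity is 2, realized for instance by the pair U–S via U – O – S. So the diameter is 2.

2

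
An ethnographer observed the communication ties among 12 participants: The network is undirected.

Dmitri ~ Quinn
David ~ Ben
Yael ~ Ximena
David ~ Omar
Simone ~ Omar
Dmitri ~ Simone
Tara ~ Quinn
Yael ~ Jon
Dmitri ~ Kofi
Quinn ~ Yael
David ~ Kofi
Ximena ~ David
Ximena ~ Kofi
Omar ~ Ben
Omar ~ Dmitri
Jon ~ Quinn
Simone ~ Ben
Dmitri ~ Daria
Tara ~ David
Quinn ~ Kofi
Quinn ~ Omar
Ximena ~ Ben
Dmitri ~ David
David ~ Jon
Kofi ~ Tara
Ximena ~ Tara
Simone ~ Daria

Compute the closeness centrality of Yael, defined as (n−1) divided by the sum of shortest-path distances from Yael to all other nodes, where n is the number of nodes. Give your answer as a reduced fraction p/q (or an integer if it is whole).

Distances from Yael: Ben:2, Daria:3, David:2, Dmitri:2, Jon:1, Kofi:2, Omar:2, Quinn:1, Simone:3, Tara:2, Ximena:1. Sum = 21.
n = 12, so closeness = 11/21.

11/21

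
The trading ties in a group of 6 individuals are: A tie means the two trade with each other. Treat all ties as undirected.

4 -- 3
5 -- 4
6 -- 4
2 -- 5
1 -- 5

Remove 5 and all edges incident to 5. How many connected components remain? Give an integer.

3

Without 5, the remaining ties split the others into: {1}; {3, 4, 6}; {2}.
That's 3 separate components.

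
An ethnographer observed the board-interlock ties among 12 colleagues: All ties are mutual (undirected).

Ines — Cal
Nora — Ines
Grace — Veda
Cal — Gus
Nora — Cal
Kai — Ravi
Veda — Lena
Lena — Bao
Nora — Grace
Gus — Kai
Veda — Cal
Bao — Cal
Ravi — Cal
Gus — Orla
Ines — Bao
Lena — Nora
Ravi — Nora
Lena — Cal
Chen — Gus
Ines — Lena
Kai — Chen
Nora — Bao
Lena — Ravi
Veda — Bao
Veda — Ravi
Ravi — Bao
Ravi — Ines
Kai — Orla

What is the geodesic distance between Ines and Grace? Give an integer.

One shortest route is Ines – Nora – Grace, which uses 2 edges, and Ines and Grace are not directly tied, so nothing shorter exists. So d(Ines,Grace) = 2.

2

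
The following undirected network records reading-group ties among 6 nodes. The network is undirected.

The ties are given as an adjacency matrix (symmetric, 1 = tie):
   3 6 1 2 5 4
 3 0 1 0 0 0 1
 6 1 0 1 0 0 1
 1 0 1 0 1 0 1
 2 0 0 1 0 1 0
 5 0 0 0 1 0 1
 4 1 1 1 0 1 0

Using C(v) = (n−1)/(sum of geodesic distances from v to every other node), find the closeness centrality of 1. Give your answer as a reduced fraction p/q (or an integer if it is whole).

5/7

Distances from 1: 2:1, 3:2, 4:1, 5:2, 6:1. Sum = 7.
n = 6, so closeness = 5/7.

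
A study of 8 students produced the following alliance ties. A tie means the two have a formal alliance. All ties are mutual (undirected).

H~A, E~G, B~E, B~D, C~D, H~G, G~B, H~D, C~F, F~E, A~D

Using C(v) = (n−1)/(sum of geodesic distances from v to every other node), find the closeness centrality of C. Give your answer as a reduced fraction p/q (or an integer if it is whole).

Distances from C: A:2, B:2, D:1, E:2, F:1, G:3, H:2. Sum = 13.
n = 8, so closeness = 7/13.

7/13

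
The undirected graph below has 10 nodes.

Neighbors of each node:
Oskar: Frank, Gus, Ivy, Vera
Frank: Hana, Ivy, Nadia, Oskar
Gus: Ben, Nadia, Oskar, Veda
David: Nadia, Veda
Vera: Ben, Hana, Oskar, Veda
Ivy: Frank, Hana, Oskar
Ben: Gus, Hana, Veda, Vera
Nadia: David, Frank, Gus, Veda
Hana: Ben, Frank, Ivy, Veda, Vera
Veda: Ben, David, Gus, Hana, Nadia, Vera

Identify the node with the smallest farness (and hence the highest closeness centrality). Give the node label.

Veda

Farness (sum of distances to all others) for each node — Ben:14, David:18, Frank:14, Gus:14, Hana:13, Ivy:16, Nadia:14, Oskar:15, Veda:12, Vera:14.
The smallest farness is 12, for Veda, so Veda has the highest closeness.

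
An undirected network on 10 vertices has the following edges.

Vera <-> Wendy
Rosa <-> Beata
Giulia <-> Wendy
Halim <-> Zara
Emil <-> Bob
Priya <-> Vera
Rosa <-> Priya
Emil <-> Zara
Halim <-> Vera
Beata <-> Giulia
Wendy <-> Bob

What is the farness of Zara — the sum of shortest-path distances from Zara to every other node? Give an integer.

25

Distances from Zara: Beata:5, Bob:2, Emil:1, Giulia:4, Halim:1, Priya:3, Rosa:4, Vera:2, Wendy:3.
Sum = 5 + 2 + 1 + 4 + 1 + 3 + 4 + 2 + 3 = 25.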